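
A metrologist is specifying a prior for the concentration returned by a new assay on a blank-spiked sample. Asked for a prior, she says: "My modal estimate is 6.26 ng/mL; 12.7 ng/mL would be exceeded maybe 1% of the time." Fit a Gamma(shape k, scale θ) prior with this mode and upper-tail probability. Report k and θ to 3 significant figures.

Gamma(k,θ) with k>1 has mode (k−1)θ, so θ = 6.26/(k−1).
Need P(X < 12.7) = 0.99 with θ tied to k this way. Start at k = 2, θ = 6.26: P(X<12.7) ≈ 0.602.
Too low — raise k to concentrate. Iterating converges to k ≈ 10.8.
Then θ = 6.26/(10.8−1) ≈ 0.64.

k ≈ 10.8, θ ≈ 0.64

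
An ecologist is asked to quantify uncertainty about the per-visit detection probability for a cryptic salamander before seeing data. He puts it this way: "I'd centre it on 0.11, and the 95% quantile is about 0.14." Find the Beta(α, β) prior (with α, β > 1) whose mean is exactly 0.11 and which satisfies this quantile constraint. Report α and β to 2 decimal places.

α ≈ 35.32, β ≈ 285.75

With mean 0.11 fixed, write α = 0.11s, β = 0.89s where s = α+β.
Need P(θ < 0.14) = 0.95 under Beta(0.11s, 0.89s). Normal approximation: (q−m)/√(m(1−m)/s) ≈ z_{0.95} = 1.64, so s ≈ 0.11·0.89·(1.64)²/(0.14−0.11)² = 294.3.
At s = 294.3: P(θ<0.14) ≈ 0.943. Adjusting to match 0.95 gives s ≈ 321.07.
So α = 0.11·321.07 ≈ 35.32, β = 0.89·321.07 ≈ 285.75.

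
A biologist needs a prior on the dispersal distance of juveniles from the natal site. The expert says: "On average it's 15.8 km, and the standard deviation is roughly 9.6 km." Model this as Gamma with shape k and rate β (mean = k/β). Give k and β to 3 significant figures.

For Gamma(k, rate β): mean = k/β, variance = k/β², so CV = 1/√k.
CV = SD/mean = 9.6/15.8 = 0.6076, hence k = 1/CV² = 2.71.
Then β = k/mean = 2.71/15.8 = 0.171.

k ≈ 2.71, β ≈ 0.171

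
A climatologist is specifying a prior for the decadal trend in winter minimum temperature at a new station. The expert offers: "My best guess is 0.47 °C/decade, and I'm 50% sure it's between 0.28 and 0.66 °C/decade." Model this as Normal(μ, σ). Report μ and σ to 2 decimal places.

μ = 0.47, σ = 0.28

A symmetric 50% interval runs μ ± z·σ with z = 0.6745.
Half-width = 0.19, so σ = 0.19/0.6745 = 0.28.
μ is the stated best guess, 0.47.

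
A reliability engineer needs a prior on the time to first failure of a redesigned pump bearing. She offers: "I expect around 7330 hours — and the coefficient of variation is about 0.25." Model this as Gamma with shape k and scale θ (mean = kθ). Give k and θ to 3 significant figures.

For Gamma(k, scale θ): mean = kθ, variance = kθ², so CV = 1/√k.
CV = 0.25, hence k = 1/CV² = 16.
Then θ = mean/k = 7330/16 = 458.

k ≈ 16, θ ≈ 458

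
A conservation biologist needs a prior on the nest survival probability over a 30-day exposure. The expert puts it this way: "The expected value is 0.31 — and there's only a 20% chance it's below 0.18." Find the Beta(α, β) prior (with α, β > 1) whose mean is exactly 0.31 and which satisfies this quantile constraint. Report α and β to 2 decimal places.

With mean 0.31 fixed, write α = 0.31s, β = 0.69s where s = α+β.
Need P(θ < 0.18) = 0.2 under Beta(0.31s, 0.69s). Normal approximation: (q−m)/√(m(1−m)/s) ≈ z_{0.2} = -0.842, so s ≈ 0.31·0.69·(-0.842)²/(0.18−0.31)² = 9.0.
At s = 9.0: P(θ<0.18) ≈ 0.206. Adjusting to match 0.2 gives s ≈ 9.30.
So α = 0.31·9.30 ≈ 2.88, β = 0.69·9.30 ≈ 6.42.

α ≈ 2.88, β ≈ 6.42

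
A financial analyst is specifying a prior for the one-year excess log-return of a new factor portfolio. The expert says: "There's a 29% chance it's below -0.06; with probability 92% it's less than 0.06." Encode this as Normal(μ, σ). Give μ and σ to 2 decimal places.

For Normal(μ,σ), the p-quantile is μ + z_p·σ. Here z_{0.29} = -0.5534, z_{0.92} = 1.405.
So -0.06 = μ − 0.5534σ and 0.06 = μ + 1.405σ.
Subtracting: σ = (0.06 − -0.06)/(1.405 − (-0.5534)) = 0.06.
Then μ = -0.06 − (-0.5534)·0.06 = -0.03.

μ = -0.03, σ = 0.06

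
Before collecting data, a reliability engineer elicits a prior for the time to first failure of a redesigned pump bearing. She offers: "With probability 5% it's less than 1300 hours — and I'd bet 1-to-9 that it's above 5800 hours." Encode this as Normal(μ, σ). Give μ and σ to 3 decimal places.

μ = 3829.329, σ = 1537.723

For Normal(μ,σ), the p-quantile is μ + z_p·σ. Here z_{0.05} = -1.645, z_{0.9} = 1.282.
So 1300 = μ − 1.645σ and 5800 = μ + 1.282σ.
Subtracting: σ = (5800 − 1300)/(1.282 − (-1.645)) = 1537.723.
Then μ = 1300 − (-1.645)·1537.723 = 3829.329.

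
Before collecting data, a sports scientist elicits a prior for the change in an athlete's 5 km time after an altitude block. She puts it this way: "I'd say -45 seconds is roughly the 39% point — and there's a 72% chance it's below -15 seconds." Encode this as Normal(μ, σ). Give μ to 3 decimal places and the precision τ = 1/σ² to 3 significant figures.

For Normal(μ,σ), the p-quantile is μ + z_p·σ. Here z_{0.39} = -0.2793, z_{0.72} = 0.5828.
So -45 = μ − 0.2793σ and -15 = μ + 0.5828σ.
Subtracting: σ = (-15 − -45)/(0.5828 − (-0.2793)) = 34.796.
Then μ = -45 − (-0.2793)·34.796 = -35.281.
Precision τ = 1/σ² = 1/34.8² = 0.000826.

μ = -35.281, τ = 0.000826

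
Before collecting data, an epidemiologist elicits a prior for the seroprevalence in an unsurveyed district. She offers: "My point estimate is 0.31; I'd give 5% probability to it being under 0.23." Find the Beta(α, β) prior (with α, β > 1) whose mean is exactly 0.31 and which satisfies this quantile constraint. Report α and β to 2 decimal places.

α ≈ 25.98, β ≈ 57.83

With mean 0.31 fixed, write α = 0.31s, β = 0.69s where s = α+β.
Need P(θ < 0.23) = 0.05 under Beta(0.31s, 0.69s). Normal approximation: (q−m)/√(m(1−m)/s) ≈ z_{0.05} = -1.64, so s ≈ 0.31·0.69·(-1.64)²/(0.23−0.31)² = 90.4.
At s = 90.4: P(θ<0.23) ≈ 0.044. Adjusting to match 0.05 gives s ≈ 83.81.
So α = 0.31·83.81 ≈ 25.98, β = 0.69·83.81 ≈ 57.83.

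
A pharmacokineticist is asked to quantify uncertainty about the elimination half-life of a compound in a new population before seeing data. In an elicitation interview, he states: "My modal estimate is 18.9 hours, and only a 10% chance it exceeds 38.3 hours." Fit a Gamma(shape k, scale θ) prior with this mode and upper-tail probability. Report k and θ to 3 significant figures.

Gamma(k,θ) with k>1 has mode (k−1)θ, so θ = 18.9/(k−1).
Need P(X < 38.3) = 0.9 with θ tied to k this way. Start at k = 2, θ = 18.9: P(X<38.3) ≈ 0.601.
Too low — raise k to concentrate. Iterating converges to k ≈ 4.85.
Then θ = 18.9/(4.85−1) ≈ 4.91.

k ≈ 4.85, θ ≈ 4.91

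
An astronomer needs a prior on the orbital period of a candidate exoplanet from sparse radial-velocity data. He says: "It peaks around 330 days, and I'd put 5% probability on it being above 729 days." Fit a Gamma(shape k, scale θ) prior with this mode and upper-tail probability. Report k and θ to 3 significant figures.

k ≈ 5.38, θ ≈ 75.4

Gamma(k,θ) with k>1 has mode (k−1)θ, so θ = 330/(k−1).
Need P(X < 729) = 0.95 with θ tied to k this way. Start at k = 2, θ = 330: P(X<729) ≈ 0.648.
Too low — raise k to concentrate. Iterating converges to k ≈ 5.38.
Then θ = 330/(5.38−1) ≈ 75.4.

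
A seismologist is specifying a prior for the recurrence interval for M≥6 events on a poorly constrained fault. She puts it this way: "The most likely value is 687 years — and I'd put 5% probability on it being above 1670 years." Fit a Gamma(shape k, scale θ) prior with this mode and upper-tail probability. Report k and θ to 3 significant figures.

k ≈ 4.45, θ ≈ 199

Gamma(k,θ) with k>1 has mode (k−1)θ, so θ = 687/(k−1).
Need P(X < 1670) = 0.95 with θ tied to k this way. Start at k = 2, θ = 687: P(X<1670) ≈ 0.698.
Too low — raise k to concentrate. Iterating converges to k ≈ 4.45.
Then θ = 687/(4.45−1) ≈ 199.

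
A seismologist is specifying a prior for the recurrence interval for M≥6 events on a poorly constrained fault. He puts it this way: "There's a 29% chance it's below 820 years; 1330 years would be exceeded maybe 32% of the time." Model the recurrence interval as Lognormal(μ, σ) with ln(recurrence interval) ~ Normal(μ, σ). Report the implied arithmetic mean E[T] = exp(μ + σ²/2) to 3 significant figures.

If T ~ Lognormal(μ,σ) then ln T ~ Normal(μ,σ), so the p-quantile of ln T is μ + z_p·σ.
ln(820) = 6.709 and ln(1330) = 7.193; z_{0.29} = -0.5534, z_{0.68} = 0.4677.
σ = (7.193 − 6.709)/(0.4677 − (-0.5534)) = 0.474.
μ = 6.709 − (-0.5534)·0.474 = 6.971.
E[T] = exp(μ + σ²/2) = exp(6.971 + 0.1122) = 1190 years.

E[T] ≈ 1190 years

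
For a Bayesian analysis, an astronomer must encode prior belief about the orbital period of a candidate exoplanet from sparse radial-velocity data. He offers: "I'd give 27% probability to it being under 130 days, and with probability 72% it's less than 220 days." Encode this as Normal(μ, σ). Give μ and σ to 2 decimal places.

For Normal(μ,σ), the p-quantile is μ + z_p·σ. Here z_{0.27} = -0.6128, z_{0.72} = 0.5828.
So 130 = μ − 0.6128σ and 220 = μ + 0.5828σ.
Subtracting: σ = (220 − 130)/(0.5828 − (-0.6128)) = 75.27.
Then μ = 130 − (-0.6128)·75.27 = 176.13.

μ = 176.13, σ = 75.27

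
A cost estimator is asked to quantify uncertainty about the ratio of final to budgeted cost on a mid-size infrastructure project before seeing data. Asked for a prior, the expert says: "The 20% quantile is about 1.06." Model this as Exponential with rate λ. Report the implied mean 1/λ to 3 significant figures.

P(T < 1.06) = 1 − e^(−λ·1.06) = 0.2, so λ = −ln(1−0.2)/1.06 = −ln(0.8)/1.06 = 0.211.
Mean = 1/λ = 4.75.

mean ≈ 4.75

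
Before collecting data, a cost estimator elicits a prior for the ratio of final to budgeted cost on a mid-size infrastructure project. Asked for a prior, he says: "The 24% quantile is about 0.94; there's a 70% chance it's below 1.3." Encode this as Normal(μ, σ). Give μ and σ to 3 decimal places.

For Normal(μ,σ), the p-quantile is μ + z_p·σ. Here z_{0.24} = -0.7063, z_{0.7} = 0.5244.
So 0.94 = μ − 0.7063σ and 1.3 = μ + 0.5244σ.
Subtracting: σ = (1.3 − 0.94)/(0.5244 − (-0.7063)) = 0.293.
Then μ = 0.94 − (-0.7063)·0.293 = 1.147.

μ = 1.147, σ = 0.293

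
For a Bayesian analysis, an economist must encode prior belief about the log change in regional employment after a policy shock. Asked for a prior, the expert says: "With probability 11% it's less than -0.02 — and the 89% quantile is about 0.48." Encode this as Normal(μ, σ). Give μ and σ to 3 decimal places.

The p-quantile of Normal(μ,σ) is μ + z_p·σ, with z_{0.11} = -1.227 and z_{0.89} = 1.227.
Eliminate σ: μ = (z₂·x₁ − z₁·x₂)/(z₂ − z₁) = (1.227·-0.02 − (-1.227)·0.48)/2.453 = 0.230.
Then σ = (x₂ − x₁)/(z₂ − z₁) = (0.48 − -0.02)/2.453 = 0.204.

μ = 0.230, σ = 0.204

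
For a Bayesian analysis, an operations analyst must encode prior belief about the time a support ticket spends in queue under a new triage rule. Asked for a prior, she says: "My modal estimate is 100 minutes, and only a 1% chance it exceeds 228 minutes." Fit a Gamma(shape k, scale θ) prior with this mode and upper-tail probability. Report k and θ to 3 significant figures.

Gamma(k,θ) with k>1 has mode (k−1)θ, so θ = 100/(k−1).
Need P(X < 228) = 0.99 with θ tied to k this way. Start at k = 2, θ = 100: P(X<228) ≈ 0.665.
Too low — raise k to concentrate. Iterating converges to k ≈ 8.05.
Then θ = 100/(8.05−1) ≈ 14.2.

k ≈ 8.05, θ ≈ 14.2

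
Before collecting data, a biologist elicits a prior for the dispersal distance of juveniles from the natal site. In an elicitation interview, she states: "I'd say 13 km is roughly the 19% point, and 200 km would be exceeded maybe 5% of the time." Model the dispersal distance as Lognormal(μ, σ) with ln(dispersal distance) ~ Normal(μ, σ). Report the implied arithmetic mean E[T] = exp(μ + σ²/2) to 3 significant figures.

If T ~ Lognormal(μ,σ) then ln T ~ Normal(μ,σ), so the p-quantile of ln T is μ + z_p·σ.
ln(13) = 2.565 and ln(200) = 5.298; z_{0.19} = -0.8779, z_{0.95} = 1.645.
σ = (5.298 − 2.565)/(1.645 − (-0.8779)) = 1.083.
μ = 2.565 − (-0.8779)·1.083 = 3.516.
E[T] = exp(μ + σ²/2) = exp(3.516 + 0.5870) = 60.5 km.

E[T] ≈ 60.5 km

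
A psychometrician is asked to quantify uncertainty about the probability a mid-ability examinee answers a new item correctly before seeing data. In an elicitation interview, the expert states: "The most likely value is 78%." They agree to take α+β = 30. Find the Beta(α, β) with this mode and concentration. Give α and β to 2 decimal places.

For α,β > 1 the Beta mode is (α−1)/(α+β−2). With α+β = 30, the mode is (α−1)/28.
Set (α−1)/28 = 0.78 → α = 1 + 0.78·28 = 22.84.
β = 30 − α = 7.16.

α = 22.84, β = 7.16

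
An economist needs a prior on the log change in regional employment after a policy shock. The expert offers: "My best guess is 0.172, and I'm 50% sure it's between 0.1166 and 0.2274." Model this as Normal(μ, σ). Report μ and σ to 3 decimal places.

μ = 0.172, σ = 0.082

A symmetric 50% interval runs μ ± z·σ with z = 0.6745.
Half-width = 0.0554, so σ = 0.0554/0.6745 = 0.082.
μ is the stated best guess, 0.172.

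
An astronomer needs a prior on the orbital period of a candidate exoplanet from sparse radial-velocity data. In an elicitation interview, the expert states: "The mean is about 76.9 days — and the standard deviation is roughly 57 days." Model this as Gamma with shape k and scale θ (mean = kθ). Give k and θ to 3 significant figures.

k ≈ 1.82, θ ≈ 42.2

For Gamma(k, scale θ): mean = kθ, variance = kθ², so CV = 1/√k.
CV = SD/mean = 57/76.9 = 0.7412, hence k = 1/CV² = 1.82.
Then θ = mean/k = 76.9/1.82 = 42.2.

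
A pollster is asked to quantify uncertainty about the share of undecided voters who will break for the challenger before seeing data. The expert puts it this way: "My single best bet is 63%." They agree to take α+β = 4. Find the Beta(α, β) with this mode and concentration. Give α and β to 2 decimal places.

For α,β > 1 the Beta mode is (α−1)/(α+β−2). With α+β = 4, the mode is (α−1)/2.
Set (α−1)/2 = 0.63 → α = 1 + 0.63·2 = 2.26.
β = 4 − α = 1.74.

α = 2.26, β = 1.74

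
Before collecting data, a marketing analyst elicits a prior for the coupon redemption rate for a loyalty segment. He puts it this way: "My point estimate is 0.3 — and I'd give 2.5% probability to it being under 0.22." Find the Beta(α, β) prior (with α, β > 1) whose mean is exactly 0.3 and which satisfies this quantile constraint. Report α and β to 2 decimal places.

With mean 0.3 fixed, write α = 0.3s, β = 0.7s where s = α+β.
Need P(θ < 0.22) = 0.025 under Beta(0.3s, 0.7s). Normal approximation: (q−m)/√(m(1−m)/s) ≈ z_{0.025} = -1.96, so s ≈ 0.3·0.7·(-1.96)²/(0.22−0.3)² = 126.0.
At s = 126.0: P(θ<0.22) ≈ 0.020. Adjusting to match 0.025 gives s ≈ 114.68.
So α = 0.3·114.68 ≈ 34.40, β = 0.7·114.68 ≈ 80.28.

α ≈ 34.40, β ≈ 80.28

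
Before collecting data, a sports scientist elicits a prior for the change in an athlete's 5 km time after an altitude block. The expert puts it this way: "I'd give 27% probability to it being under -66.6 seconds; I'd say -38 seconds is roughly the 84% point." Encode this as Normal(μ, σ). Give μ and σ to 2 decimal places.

For Normal(μ,σ), the p-quantile is μ + z_p·σ. Here z_{0.27} = -0.6128, z_{0.84} = 0.9945.
So -66.6 = μ − 0.6128σ and -38 = μ + 0.9945σ.
Subtracting: σ = (-38 − -66.6)/(0.9945 − (-0.6128)) = 17.79.
Then μ = -66.6 − (-0.6128)·17.79 = -55.70.

μ = -55.70, σ = 17.79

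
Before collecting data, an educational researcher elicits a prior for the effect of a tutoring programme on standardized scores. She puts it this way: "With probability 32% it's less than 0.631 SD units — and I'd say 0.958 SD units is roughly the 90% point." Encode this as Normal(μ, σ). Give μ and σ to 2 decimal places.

The p-quantile of Normal(μ,σ) is μ + z_p·σ, with z_{0.32} = -0.4677 and z_{0.9} = 1.282.
Eliminate σ: μ = (z₂·x₁ − z₁·x₂)/(z₂ − z₁) = (1.282·0.631 − (-0.4677)·0.958)/1.749 = 0.72.
Then σ = (x₂ − x₁)/(z₂ − z₁) = (0.958 − 0.631)/1.749 = 0.19.

μ = 0.72, σ = 0.19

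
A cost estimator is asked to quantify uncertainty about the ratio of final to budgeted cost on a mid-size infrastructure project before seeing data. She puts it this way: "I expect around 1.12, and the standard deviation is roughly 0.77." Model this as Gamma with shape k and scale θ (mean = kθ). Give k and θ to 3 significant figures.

For Gamma(k, scale θ): mean = kθ, variance = kθ², so CV = 1/√k.
CV = SD/mean = 0.77/1.12 = 0.6875, hence k = 1/CV² = 2.12.
Then θ = mean/k = 1.12/2.12 = 0.529.

k ≈ 2.12, θ ≈ 0.529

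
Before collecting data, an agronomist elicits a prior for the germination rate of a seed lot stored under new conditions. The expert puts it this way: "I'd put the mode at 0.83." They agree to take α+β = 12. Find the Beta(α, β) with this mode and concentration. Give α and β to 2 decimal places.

For α,β > 1 the Beta mode is (α−1)/(α+β−2). With α+β = 12, the mode is (α−1)/10.
Set (α−1)/10 = 0.83 → α = 1 + 0.83·10 = 9.30.
β = 12 − α = 2.70.

α = 9.30, β = 2.70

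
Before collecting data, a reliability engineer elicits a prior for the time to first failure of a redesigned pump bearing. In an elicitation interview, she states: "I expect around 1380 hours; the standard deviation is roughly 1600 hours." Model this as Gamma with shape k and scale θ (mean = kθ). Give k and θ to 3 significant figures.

For Gamma(k, scale θ): mean = kθ, variance = kθ², so CV = 1/√k.
CV = SD/mean = 1600/1380 = 1.159, hence k = 1/CV² = 0.744.
Then θ = mean/k = 1380/0.744 = 1860.

k ≈ 0.744, θ ≈ 1860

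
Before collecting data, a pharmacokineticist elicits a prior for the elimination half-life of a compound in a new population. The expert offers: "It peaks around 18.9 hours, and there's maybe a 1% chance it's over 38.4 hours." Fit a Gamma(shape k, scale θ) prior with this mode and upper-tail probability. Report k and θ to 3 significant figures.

k ≈ 10.7, θ ≈ 1.94

Gamma(k,θ) with k>1 has mode (k−1)θ, so θ = 18.9/(k−1).
Need P(X < 38.4) = 0.99 with θ tied to k this way. Start at k = 2, θ = 18.9: P(X<38.4) ≈ 0.603.
Too low — raise k to concentrate. Iterating converges to k ≈ 10.7.
Then θ = 18.9/(10.7−1) ≈ 1.94.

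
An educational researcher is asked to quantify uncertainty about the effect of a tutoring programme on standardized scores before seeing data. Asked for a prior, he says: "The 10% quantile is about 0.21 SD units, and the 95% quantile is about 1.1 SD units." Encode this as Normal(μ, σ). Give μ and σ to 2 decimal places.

μ = 0.60, σ = 0.30

The p-quantile of Normal(μ,σ) is μ + z_p·σ, with z_{0.1} = -1.282 and z_{0.95} = 1.645.
Eliminate σ: μ = (z₂·x₁ − z₁·x₂)/(z₂ − z₁) = (1.645·0.21 − (-1.282)·1.1)/2.926 = 0.60.
Then σ = (x₂ − x₁)/(z₂ − z₁) = (1.1 − 0.21)/2.926 = 0.30.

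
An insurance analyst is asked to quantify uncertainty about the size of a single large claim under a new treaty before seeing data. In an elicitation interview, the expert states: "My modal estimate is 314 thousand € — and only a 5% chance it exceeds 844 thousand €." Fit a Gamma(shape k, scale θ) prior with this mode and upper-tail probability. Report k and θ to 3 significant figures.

k ≈ 3.75, θ ≈ 114

Gamma(k,θ) with k>1 has mode (k−1)θ, so θ = 314/(k−1).
Need P(X < 844) = 0.95 with θ tied to k this way. Start at k = 2, θ = 314: P(X<844) ≈ 0.749.
Too low — raise k to concentrate. Iterating converges to k ≈ 3.75.
Then θ = 314/(3.75−1) ≈ 114.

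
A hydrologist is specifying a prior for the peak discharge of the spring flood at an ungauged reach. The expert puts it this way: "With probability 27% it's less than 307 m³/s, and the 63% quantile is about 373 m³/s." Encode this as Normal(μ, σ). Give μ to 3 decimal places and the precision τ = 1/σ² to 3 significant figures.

The p-quantile of Normal(μ,σ) is μ + z_p·σ, with z_{0.27} = -0.6128 and z_{0.63} = 0.3319.
Eliminate σ: μ = (z₂·x₁ − z₁·x₂)/(z₂ − z₁) = (0.3319·307 − (-0.6128)·373)/0.9447 = 349.815.
Then σ = (x₂ − x₁)/(z₂ − z₁) = (373 − 307)/0.9447 = 69.866.
Precision τ = 1/σ² = 1/69.87² = 0.000205.

μ = 349.815, τ = 0.000205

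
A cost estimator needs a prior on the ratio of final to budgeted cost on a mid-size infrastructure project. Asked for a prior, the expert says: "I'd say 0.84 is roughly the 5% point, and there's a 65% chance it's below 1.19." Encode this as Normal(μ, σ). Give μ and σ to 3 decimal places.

μ = 1.124, σ = 0.172

The p-quantile of Normal(μ,σ) is μ + z_p·σ, with z_{0.05} = -1.645 and z_{0.65} = 0.3853.
Eliminate σ: μ = (z₂·x₁ − z₁·x₂)/(z₂ − z₁) = (0.3853·0.84 − (-1.645)·1.19)/2.03 = 1.124.
Then σ = (x₂ − x₁)/(z₂ − z₁) = (1.19 − 0.84)/2.03 = 0.172.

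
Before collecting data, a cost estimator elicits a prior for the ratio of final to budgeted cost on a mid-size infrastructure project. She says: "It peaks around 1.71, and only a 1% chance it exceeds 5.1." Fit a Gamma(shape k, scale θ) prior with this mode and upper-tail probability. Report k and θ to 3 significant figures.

Gamma(k,θ) with k>1 has mode (k−1)θ, so θ = 1.71/(k−1).
Need P(X < 5.1) = 0.99 with θ tied to k this way. Start at k = 2, θ = 1.71: P(X<5.1) ≈ 0.798.
Too low — raise k to concentrate. Iterating converges to k ≈ 4.78.
Then θ = 1.71/(4.78−1) ≈ 0.453.

k ≈ 4.78, θ ≈ 0.453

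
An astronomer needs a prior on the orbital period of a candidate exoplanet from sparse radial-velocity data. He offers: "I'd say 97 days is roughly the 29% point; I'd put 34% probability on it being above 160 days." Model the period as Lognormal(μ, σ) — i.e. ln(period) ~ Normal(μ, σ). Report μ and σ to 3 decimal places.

If T ~ Lognormal(μ,σ) then ln T ~ Normal(μ,σ), so the p-quantile of ln T is μ + z_p·σ.
ln(97) = 4.575 and ln(160) = 5.075; z_{0.29} = -0.5534, z_{0.66} = 0.4125.
σ = (5.075 − 4.575)/(0.4125 − (-0.5534)) = 0.518.
μ = 4.575 − (-0.5534)·0.518 = 4.861.

μ ≈ 4.861, σ ≈ 0.518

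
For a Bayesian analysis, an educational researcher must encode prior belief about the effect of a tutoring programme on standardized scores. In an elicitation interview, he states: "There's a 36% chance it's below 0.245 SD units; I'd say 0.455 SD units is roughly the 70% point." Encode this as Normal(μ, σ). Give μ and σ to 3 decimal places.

The p-quantile of Normal(μ,σ) is μ + z_p·σ, with z_{0.36} = -0.3585 and z_{0.7} = 0.5244.
Eliminate σ: μ = (z₂·x₁ − z₁·x₂)/(z₂ − z₁) = (0.5244·0.245 − (-0.3585)·0.455)/0.8829 = 0.330.
Then σ = (x₂ − x₁)/(z₂ − z₁) = (0.455 − 0.245)/0.8829 = 0.238.

μ = 0.330, σ = 0.238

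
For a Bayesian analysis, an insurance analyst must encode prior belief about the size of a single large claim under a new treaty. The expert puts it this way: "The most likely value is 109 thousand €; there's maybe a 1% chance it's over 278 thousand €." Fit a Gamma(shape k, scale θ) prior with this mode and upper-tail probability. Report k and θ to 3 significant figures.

k ≈ 6.33, θ ≈ 20.4

Gamma(k,θ) with k>1 has mode (k−1)θ, so θ = 109/(k−1).
Need P(X < 278) = 0.99 with θ tied to k this way. Start at k = 2, θ = 109: P(X<278) ≈ 0.723.
Too low — raise k to concentrate. Iterating converges to k ≈ 6.33.
Then θ = 109/(6.33−1) ≈ 20.4.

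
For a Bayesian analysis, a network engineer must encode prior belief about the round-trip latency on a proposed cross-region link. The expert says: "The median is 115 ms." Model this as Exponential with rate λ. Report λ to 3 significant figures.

λ ≈ 0.00603

Exponential median = ln 2 / λ, so λ = ln 2 / 115.0 = 0.00603.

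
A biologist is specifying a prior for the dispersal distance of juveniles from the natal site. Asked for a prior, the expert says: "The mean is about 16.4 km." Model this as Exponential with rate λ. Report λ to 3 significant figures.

Exponential mean = 1/λ, so λ = 1/16.4 = 0.061.

λ ≈ 0.061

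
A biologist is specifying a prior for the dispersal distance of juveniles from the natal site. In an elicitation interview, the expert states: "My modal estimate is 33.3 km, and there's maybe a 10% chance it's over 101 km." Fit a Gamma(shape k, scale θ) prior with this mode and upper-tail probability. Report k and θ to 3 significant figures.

k ≈ 2.54, θ ≈ 21.6

Gamma(k,θ) with k>1 has mode (k−1)θ, so θ = 33.3/(k−1).
Need P(X < 101) = 0.9 with θ tied to k this way. Start at k = 2, θ = 33.3: P(X<101) ≈ 0.806.
Too low — raise k to concentrate. Iterating converges to k ≈ 2.54.
Then θ = 33.3/(2.54−1) ≈ 21.6.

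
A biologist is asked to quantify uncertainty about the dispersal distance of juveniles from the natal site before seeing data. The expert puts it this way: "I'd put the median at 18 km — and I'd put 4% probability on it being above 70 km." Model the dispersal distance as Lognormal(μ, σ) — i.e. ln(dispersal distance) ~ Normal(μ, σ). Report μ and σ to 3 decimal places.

μ ≈ 2.890, σ ≈ 0.776

If T ~ Lognormal(μ,σ) then ln T ~ Normal(μ,σ), so the p-quantile of ln T is μ + z_p·σ.
ln(18) = 2.89 and ln(70) = 4.248; z_{0.5} = 0, z_{0.96} = 1.751.
σ = (4.248 − 2.89)/(1.751 − (0)) = 0.776.
μ = 2.89 − (0)·0.776 = 2.890.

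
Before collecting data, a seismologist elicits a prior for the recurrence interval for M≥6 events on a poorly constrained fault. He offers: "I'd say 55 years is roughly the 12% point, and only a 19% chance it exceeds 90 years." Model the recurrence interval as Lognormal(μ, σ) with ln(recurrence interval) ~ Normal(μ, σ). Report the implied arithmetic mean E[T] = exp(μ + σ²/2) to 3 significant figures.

E[T] ≈ 75 years

If T ~ Lognormal(μ,σ) then ln T ~ Normal(μ,σ), so the p-quantile of ln T is μ + z_p·σ.
ln(55) = 4.007 and ln(90) = 4.5; z_{0.12} = -1.175, z_{0.81} = 0.8779.
σ = (4.5 − 4.007)/(0.8779 − (-1.175)) = 0.240.
μ = 4.007 − (-1.175)·0.240 = 4.289.
E[T] = exp(μ + σ²/2) = exp(4.289 + 0.0288) = 75 years.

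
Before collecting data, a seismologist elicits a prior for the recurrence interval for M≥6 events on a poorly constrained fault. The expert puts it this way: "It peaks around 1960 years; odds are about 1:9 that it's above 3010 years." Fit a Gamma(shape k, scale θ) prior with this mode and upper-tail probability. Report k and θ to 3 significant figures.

Gamma(k,θ) with k>1 has mode (k−1)θ, so θ = 1960/(k−1).
Need P(X < 3010) = 0.9 with θ tied to k this way. Start at k = 2, θ = 1960: P(X<3010) ≈ 0.454.
Too low — raise k to concentrate. Iterating converges to k ≈ 11.1.
Then θ = 1960/(11.1−1) ≈ 193.

k ≈ 11.1, θ ≈ 193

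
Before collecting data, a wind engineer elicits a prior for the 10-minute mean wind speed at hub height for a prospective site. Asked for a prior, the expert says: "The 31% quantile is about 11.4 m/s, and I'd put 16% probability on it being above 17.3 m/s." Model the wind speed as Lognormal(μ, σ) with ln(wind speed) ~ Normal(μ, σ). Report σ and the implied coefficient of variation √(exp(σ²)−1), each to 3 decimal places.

σ ≈ 0.280, CV ≈ 0.285

If T ~ Lognormal(μ,σ) then ln T ~ Normal(μ,σ), so the p-quantile of ln T is μ + z_p·σ.
ln(11.4) = 2.434 and ln(17.3) = 2.851; z_{0.31} = -0.4959, z_{0.84} = 0.9945.
σ = (2.851 − 2.434)/(0.9945 − (-0.4959)) = 0.280.
μ = 2.434 − (-0.4959)·0.280 = 2.572.
CV = √(exp(σ²)−1) = √(exp(0.0783)−1) = 0.285.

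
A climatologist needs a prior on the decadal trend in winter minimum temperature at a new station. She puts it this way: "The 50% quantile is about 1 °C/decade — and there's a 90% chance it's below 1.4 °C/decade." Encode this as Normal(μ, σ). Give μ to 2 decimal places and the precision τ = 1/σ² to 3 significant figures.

μ = 1.00, τ = 10.3

The p-quantile of Normal(μ,σ) is μ + z_p·σ, with z_{0.5} = 0 and z_{0.9} = 1.282.
Eliminate σ: μ = (z₂·x₁ − z₁·x₂)/(z₂ − z₁) = (1.282·1 − (0)·1.4)/1.282 = 1.00.
Then σ = (x₂ − x₁)/(z₂ − z₁) = (1.4 − 1)/1.282 = 0.31.
Precision τ = 1/σ² = 1/0.3121² = 10.3.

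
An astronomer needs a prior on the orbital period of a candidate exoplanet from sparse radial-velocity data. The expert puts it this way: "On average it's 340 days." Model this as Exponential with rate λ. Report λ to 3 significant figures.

Exponential mean = 1/λ, so λ = 1/340.0 = 0.00294.

λ ≈ 0.00294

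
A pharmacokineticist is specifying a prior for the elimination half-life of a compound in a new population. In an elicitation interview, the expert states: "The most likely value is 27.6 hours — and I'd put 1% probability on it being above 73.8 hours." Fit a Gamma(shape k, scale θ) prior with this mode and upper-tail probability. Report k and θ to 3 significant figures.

Gamma(k,θ) with k>1 has mode (k−1)θ, so θ = 27.6/(k−1).
Need P(X < 73.8) = 0.99 with θ tied to k this way. Start at k = 2, θ = 27.6: P(X<73.8) ≈ 0.747.
Too low — raise k to concentrate. Iterating converges to k ≈ 5.78.
Then θ = 27.6/(5.78−1) ≈ 5.77.

k ≈ 5.78, θ ≈ 5.77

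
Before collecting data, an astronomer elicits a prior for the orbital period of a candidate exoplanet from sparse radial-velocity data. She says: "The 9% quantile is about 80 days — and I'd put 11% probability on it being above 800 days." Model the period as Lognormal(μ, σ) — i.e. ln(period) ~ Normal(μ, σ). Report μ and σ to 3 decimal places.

μ ≈ 5.585, σ ≈ 0.897

If T ~ Lognormal(μ,σ) then ln T ~ Normal(μ,σ), so the p-quantile of ln T is μ + z_p·σ.
ln(80) = 4.382 and ln(800) = 6.685; z_{0.09} = -1.341, z_{0.89} = 1.227.
σ = (6.685 − 4.382)/(1.227 − (-1.341)) = 0.897.
μ = 4.382 − (-1.341)·0.897 = 5.585.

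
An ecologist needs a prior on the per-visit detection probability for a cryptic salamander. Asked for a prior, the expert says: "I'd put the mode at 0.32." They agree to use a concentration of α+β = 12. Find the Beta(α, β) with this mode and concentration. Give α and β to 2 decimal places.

α = 4.20, β = 7.80

For α,β > 1 the Beta mode is (α−1)/(α+β−2). With α+β = 12, the mode is (α−1)/10.
Set (α−1)/10 = 0.32 → α = 1 + 0.32·10 = 4.20.
β = 12 − α = 7.80.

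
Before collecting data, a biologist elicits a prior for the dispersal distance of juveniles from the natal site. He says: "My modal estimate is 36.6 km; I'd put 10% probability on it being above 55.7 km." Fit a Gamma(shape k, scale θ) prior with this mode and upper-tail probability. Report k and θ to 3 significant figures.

Gamma(k,θ) with k>1 has mode (k−1)θ, so θ = 36.6/(k−1).
Need P(X < 55.7) = 0.9 with θ tied to k this way. Start at k = 2, θ = 36.6: P(X<55.7) ≈ 0.449.
Too low — raise k to concentrate. Iterating converges to k ≈ 11.6.
Then θ = 36.6/(11.6−1) ≈ 3.46.

k ≈ 11.6, θ ≈ 3.46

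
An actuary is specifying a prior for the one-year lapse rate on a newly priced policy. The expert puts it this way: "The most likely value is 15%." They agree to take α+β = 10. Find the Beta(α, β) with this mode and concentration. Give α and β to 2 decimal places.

α = 2.20, β = 7.80

For α,β > 1 the Beta mode is (α−1)/(α+β−2). With α+β = 10, the mode is (α−1)/8.
Set (α−1)/8 = 0.15 → α = 1 + 0.15·8 = 2.20.
β = 10 − α = 7.80.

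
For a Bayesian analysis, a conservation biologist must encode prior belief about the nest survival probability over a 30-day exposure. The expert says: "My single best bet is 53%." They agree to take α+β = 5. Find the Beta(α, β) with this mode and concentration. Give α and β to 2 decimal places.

For α,β > 1 the Beta mode is (α−1)/(α+β−2). With α+β = 5, the mode is (α−1)/3.
Set (α−1)/3 = 0.53 → α = 1 + 0.53·3 = 2.59.
β = 5 − α = 2.41.

α = 2.59, β = 2.41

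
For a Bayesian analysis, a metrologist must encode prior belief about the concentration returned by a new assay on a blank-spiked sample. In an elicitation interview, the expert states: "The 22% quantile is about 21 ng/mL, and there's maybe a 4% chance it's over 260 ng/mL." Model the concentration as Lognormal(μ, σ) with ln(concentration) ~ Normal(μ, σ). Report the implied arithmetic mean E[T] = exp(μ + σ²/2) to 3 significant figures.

E[T] ≈ 74.6 ng/mL

If T ~ Lognormal(μ,σ) then ln T ~ Normal(μ,σ), so the p-quantile of ln T is μ + z_p·σ.
ln(21) = 3.045 and ln(260) = 5.561; z_{0.22} = -0.7722, z_{0.96} = 1.751.
σ = (5.561 − 3.045)/(1.751 − (-0.7722)) = 0.997.
μ = 3.045 − (-0.7722)·0.997 = 3.815.
E[T] = exp(μ + σ²/2) = exp(3.815 + 0.4973) = 74.6 ng/mL.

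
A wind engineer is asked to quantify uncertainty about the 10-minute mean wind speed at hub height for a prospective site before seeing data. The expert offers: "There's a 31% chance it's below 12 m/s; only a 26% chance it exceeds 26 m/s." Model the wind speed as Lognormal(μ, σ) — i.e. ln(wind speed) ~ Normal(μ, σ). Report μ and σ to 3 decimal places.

If T ~ Lognormal(μ,σ) then ln T ~ Normal(μ,σ), so the p-quantile of ln T is μ + z_p·σ.
ln(12) = 2.485 and ln(26) = 3.258; z_{0.31} = -0.4959, z_{0.74} = 0.6433.
σ = (3.258 − 2.485)/(0.6433 − (-0.4959)) = 0.679.
μ = 2.485 − (-0.4959)·0.679 = 2.821.

μ ≈ 2.821, σ ≈ 0.679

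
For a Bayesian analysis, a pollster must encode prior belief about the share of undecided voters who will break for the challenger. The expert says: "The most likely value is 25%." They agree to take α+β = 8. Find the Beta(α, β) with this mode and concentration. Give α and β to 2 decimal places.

α = 2.50, β = 5.50

For α,β > 1 the Beta mode is (α−1)/(α+β−2). With α+β = 8, the mode is (α−1)/6.
Set (α−1)/6 = 0.25 → α = 1 + 0.25·6 = 2.50.
β = 8 − α = 5.50.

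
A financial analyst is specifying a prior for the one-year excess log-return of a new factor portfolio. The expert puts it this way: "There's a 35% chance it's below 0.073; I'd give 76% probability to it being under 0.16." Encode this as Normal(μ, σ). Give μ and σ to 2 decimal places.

The p-quantile of Normal(μ,σ) is μ + z_p·σ, with z_{0.35} = -0.3853 and z_{0.76} = 0.7063.
Eliminate σ: μ = (z₂·x₁ − z₁·x₂)/(z₂ − z₁) = (0.7063·0.073 − (-0.3853)·0.16)/1.092 = 0.10.
Then σ = (x₂ − x₁)/(z₂ − z₁) = (0.16 − 0.073)/1.092 = 0.08.

μ = 0.10, σ = 0.08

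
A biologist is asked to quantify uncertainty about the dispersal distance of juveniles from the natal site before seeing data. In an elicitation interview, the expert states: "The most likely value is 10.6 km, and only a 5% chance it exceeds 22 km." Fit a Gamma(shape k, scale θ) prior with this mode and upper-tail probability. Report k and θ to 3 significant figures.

k ≈ 6.18, θ ≈ 2.04

Gamma(k,θ) with k>1 has mode (k−1)θ, so θ = 10.6/(k−1).
Need P(X < 22) = 0.95 with θ tied to k this way. Start at k = 2, θ = 10.6: P(X<22) ≈ 0.614.
Too low — raise k to concentrate. Iterating converges to k ≈ 6.18.
Then θ = 10.6/(6.18−1) ≈ 2.04.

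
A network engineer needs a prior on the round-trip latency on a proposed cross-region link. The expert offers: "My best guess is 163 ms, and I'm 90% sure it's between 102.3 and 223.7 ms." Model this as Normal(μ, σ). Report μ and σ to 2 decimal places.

A symmetric 90% interval runs μ ± z·σ with z = 1.645.
Half-width = 60.7, so σ = 60.7/1.645 = 36.90.
μ is the stated best guess, 163.00.

μ = 163.00, σ = 36.90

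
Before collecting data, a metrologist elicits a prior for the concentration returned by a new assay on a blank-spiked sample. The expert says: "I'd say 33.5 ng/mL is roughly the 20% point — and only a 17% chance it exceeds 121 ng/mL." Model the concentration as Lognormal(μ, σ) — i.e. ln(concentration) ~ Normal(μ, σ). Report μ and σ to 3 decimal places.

If T ~ Lognormal(μ,σ) then ln T ~ Normal(μ,σ), so the p-quantile of ln T is μ + z_p·σ.
ln(33.5) = 3.512 and ln(121) = 4.796; z_{0.2} = -0.8416, z_{0.83} = 0.9542.
σ = (4.796 − 3.512)/(0.9542 − (-0.8416)) = 0.715.
μ = 3.512 − (-0.8416)·0.715 = 4.113.

μ ≈ 4.113, σ ≈ 0.715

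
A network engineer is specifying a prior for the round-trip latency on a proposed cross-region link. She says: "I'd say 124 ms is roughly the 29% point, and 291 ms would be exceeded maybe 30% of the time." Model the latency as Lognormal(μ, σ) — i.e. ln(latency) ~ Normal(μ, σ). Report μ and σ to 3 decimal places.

μ ≈ 5.258, σ ≈ 0.791

If T ~ Lognormal(μ,σ) then ln T ~ Normal(μ,σ), so the p-quantile of ln T is μ + z_p·σ.
ln(124) = 4.82 and ln(291) = 5.673; z_{0.29} = -0.5534, z_{0.7} = 0.5244.
σ = (5.673 − 4.82)/(0.5244 − (-0.5534)) = 0.791.
μ = 4.82 − (-0.5534)·0.791 = 5.258.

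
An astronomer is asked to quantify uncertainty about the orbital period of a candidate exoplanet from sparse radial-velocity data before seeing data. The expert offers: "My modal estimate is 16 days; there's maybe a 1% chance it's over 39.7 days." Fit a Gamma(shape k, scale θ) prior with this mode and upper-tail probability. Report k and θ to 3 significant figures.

Gamma(k,θ) with k>1 has mode (k−1)θ, so θ = 16/(k−1).
Need P(X < 39.7) = 0.99 with θ tied to k this way. Start at k = 2, θ = 16: P(X<39.7) ≈ 0.709.
Too low — raise k to concentrate. Iterating converges to k ≈ 6.69.
Then θ = 16/(6.69−1) ≈ 2.81.

k ≈ 6.69, θ ≈ 2.81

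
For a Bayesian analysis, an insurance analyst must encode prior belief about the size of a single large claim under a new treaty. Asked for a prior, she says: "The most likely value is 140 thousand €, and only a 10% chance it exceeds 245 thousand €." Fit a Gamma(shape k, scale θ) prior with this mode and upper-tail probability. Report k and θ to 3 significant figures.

k ≈ 7.06, θ ≈ 23.1

Gamma(k,θ) with k>1 has mode (k−1)θ, so θ = 140/(k−1).
Need P(X < 245) = 0.9 with θ tied to k this way. Start at k = 2, θ = 140: P(X<245) ≈ 0.522.
Too low — raise k to concentrate. Iterating converges to k ≈ 7.06.
Then θ = 140/(7.06−1) ≈ 23.1.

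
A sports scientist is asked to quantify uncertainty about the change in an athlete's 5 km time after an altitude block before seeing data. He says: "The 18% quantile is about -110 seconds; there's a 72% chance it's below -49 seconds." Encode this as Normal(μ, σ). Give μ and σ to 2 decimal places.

μ = -72.73, σ = 40.72

For Normal(μ,σ), the p-quantile is μ + z_p·σ. Here z_{0.18} = -0.9154, z_{0.72} = 0.5828.
So -110 = μ − 0.9154σ and -49 = μ + 0.5828σ.
Subtracting: σ = (-49 − -110)/(0.5828 − (-0.9154)) = 40.72.
Then μ = -110 − (-0.9154)·40.72 = -72.73.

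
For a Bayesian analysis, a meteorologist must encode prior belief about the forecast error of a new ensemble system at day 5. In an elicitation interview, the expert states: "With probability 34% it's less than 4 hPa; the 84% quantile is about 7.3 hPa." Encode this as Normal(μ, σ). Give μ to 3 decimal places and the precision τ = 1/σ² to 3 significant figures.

μ = 4.967, τ = 0.182

For Normal(μ,σ), the p-quantile is μ + z_p·σ. Here z_{0.34} = -0.4125, z_{0.84} = 0.9945.
So 4 = μ − 0.4125σ and 7.3 = μ + 0.9945σ.
Subtracting: σ = (7.3 − 4)/(0.9945 − (-0.4125)) = 2.346.
Then μ = 4 − (-0.4125)·2.346 = 4.967.
Precision τ = 1/σ² = 1/2.346² = 0.182.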